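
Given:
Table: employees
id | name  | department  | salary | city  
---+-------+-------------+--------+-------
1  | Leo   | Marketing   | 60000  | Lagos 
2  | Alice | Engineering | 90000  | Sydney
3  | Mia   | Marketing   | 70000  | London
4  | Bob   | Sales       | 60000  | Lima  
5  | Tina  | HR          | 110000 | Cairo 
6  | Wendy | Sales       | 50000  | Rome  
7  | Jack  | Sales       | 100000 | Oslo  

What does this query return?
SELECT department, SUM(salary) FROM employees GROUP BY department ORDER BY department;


Summing salary within each department:
  Engineering: 90000 = 90000
  HR: 110000 = 110000
  Marketing: 60000 + 70000 = 130000
  Sales: 60000 + 50000 + 100000 = 210000


4 groups:
Engineering, 90000
HR, 110000
Marketing, 130000
Sales, 210000


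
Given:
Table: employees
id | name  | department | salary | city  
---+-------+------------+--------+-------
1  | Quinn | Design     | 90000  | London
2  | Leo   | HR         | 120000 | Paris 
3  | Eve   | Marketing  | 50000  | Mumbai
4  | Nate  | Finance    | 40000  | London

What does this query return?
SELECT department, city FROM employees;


Projecting columns: department, city

4 rows:
Design, London
HR, Paris
Marketing, Mumbai
Finance, London


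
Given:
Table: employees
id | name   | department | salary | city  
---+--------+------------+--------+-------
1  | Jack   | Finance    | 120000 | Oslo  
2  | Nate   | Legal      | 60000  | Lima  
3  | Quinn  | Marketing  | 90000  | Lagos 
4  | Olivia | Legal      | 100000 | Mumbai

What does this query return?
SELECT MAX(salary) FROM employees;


Salaries: 120000, 60000, 90000, 100000
MAX = 120000

120000


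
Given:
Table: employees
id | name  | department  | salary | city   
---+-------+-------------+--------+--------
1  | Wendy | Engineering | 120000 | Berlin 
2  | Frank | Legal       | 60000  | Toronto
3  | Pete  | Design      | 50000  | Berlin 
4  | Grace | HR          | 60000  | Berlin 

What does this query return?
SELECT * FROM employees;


SELECT * returns all 4 rows with all columns

4 rows:
1, Wendy, Engineering, 120000, Berlin
2, Frank, Legal, 60000, Toronto
3, Pete, Design, 50000, Berlin
4, Grace, HR, 60000, Berlin


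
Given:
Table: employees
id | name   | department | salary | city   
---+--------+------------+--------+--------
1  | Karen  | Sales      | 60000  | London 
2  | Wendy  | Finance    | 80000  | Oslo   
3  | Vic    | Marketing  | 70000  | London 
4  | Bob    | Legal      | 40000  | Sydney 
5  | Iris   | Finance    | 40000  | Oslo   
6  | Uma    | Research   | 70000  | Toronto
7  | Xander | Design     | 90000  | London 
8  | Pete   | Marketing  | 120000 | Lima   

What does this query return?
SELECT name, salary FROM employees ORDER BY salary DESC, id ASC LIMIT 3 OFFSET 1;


Sort by salary DESC (id ASC tiebreak), then skip 1 and take 3
Rows 2 through 4

3 rows:
Xander, 90000
Wendy, 80000
Vic, 70000


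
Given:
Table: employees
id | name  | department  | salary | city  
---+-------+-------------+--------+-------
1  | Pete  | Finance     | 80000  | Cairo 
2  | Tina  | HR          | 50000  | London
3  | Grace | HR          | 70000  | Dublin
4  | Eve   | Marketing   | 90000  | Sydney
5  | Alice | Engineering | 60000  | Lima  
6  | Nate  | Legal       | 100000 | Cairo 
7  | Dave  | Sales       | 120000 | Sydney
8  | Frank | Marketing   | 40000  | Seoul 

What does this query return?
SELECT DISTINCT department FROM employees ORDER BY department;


All 'department' values (row order): Finance, HR, HR, Marketing, Engineering, Legal, Sales, Marketing
Removing duplicates leaves 6 unique value(s).

6 values:
Engineering
Finance
HR
Legal
Marketing
Sales


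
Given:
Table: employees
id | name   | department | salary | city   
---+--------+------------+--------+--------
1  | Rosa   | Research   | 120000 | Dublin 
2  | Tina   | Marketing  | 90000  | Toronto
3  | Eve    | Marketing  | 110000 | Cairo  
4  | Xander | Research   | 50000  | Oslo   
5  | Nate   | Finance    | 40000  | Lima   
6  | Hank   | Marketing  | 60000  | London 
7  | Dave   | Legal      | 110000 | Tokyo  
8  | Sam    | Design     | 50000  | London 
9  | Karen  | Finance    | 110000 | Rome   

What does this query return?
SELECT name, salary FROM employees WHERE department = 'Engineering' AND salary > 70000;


Filtering: department = 'Engineering' AND salary > 70000
Matching: 0 rows

Empty result set (0 rows)


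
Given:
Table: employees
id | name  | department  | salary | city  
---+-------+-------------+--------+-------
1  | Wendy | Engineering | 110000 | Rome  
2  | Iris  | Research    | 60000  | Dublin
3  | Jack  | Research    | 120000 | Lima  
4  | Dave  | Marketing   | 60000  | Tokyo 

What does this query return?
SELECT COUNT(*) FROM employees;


COUNT(*) counts all rows

4


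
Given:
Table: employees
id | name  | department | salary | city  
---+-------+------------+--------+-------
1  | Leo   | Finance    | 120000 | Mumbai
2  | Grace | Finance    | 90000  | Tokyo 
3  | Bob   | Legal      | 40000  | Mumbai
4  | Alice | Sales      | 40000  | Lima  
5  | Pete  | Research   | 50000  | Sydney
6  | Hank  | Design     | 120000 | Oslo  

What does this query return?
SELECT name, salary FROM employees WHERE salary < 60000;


Filtering: salary < 60000
Matching: 3 rows

3 rows:
Bob, 40000
Alice, 40000
Pete, 50000


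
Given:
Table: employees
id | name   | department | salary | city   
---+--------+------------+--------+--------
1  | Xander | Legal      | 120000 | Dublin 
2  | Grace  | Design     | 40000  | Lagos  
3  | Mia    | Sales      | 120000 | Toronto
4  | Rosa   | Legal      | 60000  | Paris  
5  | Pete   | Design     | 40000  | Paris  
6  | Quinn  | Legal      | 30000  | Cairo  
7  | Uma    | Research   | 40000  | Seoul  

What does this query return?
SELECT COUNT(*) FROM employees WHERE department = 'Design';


Counting rows where department = 'Design'
  Grace -> MATCH
  Pete -> MATCH


2


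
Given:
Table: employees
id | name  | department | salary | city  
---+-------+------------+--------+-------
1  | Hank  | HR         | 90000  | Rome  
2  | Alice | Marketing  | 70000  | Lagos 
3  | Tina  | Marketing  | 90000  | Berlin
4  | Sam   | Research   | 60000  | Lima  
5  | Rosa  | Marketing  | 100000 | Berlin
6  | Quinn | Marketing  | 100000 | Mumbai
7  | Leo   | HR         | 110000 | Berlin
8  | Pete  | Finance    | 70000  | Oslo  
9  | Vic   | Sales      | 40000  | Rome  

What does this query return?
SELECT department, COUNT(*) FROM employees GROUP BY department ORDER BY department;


Assigning each row to its department group:
  Hank -> HR
  Alice -> Marketing
  Tina -> Marketing
  Sam -> Research
  Rosa -> Marketing
  Quinn -> Marketing
  Leo -> HR
  Pete -> Finance
  Vic -> Sales


5 groups:
Finance, 1
HR, 2
Marketing, 4
Research, 1
Sales, 1


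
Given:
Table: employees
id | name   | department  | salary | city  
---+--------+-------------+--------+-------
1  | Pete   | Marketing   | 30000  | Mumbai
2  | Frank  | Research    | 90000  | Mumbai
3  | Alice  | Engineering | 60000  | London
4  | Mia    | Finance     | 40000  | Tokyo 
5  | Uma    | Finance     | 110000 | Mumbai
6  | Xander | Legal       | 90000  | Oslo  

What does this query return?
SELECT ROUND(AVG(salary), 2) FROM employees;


SUM(salary) = 420000
COUNT = 6
ROUND(AVG, 2) = ROUND(420000 / 6, 2) = 70000.0

70000.0


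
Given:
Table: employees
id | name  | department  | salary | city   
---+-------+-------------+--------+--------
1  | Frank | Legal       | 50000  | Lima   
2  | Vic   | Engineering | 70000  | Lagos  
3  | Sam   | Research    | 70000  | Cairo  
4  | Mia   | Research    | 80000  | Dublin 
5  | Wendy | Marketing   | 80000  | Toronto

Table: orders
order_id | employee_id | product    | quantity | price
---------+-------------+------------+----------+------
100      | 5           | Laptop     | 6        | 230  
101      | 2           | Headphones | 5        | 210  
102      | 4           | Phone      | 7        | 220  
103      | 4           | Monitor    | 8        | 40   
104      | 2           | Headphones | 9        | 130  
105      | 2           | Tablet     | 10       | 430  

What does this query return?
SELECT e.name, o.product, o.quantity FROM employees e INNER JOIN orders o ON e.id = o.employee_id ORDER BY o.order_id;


Joining employees.id = orders.employee_id:
  employee Wendy (id=5) -> order Laptop
  employee Vic (id=2) -> order Headphones
  employee Mia (id=4) -> order Phone
  employee Mia (id=4) -> order Monitor
  employee Vic (id=2) -> order Headphones
  employee Vic (id=2) -> order Tablet


6 rows:
Wendy, Laptop, 6
Vic, Headphones, 5
Mia, Phone, 7
Mia, Monitor, 8
Vic, Headphones, 9
Vic, Tablet, 10


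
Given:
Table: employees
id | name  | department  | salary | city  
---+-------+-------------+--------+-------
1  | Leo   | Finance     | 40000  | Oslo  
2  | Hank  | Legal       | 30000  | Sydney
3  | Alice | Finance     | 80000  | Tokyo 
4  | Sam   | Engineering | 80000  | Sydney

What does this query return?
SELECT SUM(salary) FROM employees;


SUM(salary) = 40000 + 30000 + 80000 + 80000 = 230000

230000


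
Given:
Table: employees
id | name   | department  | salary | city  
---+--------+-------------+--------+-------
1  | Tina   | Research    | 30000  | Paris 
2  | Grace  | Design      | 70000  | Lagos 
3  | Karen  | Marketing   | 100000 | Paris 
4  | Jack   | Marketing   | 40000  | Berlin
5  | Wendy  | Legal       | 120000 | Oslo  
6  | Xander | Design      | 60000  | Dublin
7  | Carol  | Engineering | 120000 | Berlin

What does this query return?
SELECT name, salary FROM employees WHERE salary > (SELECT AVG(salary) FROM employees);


Subquery: AVG(salary) = 77142.86
Filtering: salary > 77142.86
  Karen (100000) -> MATCH
  Wendy (120000) -> MATCH
  Carol (120000) -> MATCH


3 rows:
Karen, 100000
Wendy, 120000
Carol, 120000


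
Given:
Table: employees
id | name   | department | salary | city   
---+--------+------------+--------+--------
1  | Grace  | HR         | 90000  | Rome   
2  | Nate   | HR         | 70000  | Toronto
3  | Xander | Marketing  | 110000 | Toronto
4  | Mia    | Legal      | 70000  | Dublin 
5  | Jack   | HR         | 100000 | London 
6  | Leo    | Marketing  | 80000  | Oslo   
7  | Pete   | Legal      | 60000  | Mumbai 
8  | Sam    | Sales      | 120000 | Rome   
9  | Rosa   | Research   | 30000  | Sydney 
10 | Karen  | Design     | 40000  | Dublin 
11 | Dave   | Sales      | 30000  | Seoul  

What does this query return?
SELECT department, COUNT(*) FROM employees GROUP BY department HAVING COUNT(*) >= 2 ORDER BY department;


Groups with count >= 2:
  HR: 3 -> PASS
  Legal: 2 -> PASS
  Marketing: 2 -> PASS
  Sales: 2 -> PASS
  Design: 1 -> filtered out
  Research: 1 -> filtered out


4 groups:
HR, 3
Legal, 2
Marketing, 2
Sales, 2


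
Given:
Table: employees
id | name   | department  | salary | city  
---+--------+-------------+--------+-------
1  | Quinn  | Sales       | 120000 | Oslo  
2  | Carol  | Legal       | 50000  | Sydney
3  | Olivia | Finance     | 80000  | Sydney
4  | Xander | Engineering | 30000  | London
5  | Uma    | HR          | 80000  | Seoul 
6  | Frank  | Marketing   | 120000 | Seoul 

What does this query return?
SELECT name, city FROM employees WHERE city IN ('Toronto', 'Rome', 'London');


Filtering: city IN ('Toronto', 'Rome', 'London')
Matching: 1 rows

1 rows:
Xander, London


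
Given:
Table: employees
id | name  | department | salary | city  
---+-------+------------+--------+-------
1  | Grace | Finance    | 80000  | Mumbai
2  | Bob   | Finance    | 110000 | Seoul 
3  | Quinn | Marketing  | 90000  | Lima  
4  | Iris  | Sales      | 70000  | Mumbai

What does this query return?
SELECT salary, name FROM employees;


Projecting columns: salary, name

4 rows:
80000, Grace
110000, Bob
90000, Quinn
70000, Iris


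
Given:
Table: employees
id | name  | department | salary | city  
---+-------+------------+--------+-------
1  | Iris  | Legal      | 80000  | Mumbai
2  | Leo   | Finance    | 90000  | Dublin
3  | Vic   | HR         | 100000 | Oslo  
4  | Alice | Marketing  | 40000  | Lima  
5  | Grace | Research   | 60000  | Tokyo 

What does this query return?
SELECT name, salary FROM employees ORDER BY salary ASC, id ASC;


Sorting by salary ASC, then id ASC for ties

5 rows:
Alice, 40000
Grace, 60000
Iris, 80000
Leo, 90000
Vic, 100000


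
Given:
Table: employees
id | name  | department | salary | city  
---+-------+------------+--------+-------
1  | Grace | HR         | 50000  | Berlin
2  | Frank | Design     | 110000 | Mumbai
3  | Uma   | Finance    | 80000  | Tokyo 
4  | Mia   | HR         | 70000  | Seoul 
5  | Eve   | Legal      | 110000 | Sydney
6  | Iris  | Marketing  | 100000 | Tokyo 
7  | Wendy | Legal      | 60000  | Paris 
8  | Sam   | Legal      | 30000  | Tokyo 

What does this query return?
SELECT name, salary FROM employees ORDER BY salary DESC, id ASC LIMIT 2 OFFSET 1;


Sort by salary DESC (id ASC tiebreak), then skip 1 and take 2
Rows 2 through 3

2 rows:
Eve, 110000
Iris, 100000


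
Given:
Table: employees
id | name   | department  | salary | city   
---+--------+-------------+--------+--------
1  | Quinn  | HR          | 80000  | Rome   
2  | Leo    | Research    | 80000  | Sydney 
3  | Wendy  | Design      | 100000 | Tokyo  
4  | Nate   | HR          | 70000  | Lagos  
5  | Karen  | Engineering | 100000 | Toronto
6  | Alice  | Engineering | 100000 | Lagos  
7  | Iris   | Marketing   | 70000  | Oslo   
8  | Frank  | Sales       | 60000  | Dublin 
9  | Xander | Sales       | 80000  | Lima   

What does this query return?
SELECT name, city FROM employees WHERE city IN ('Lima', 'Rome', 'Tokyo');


Filtering: city IN ('Lima', 'Rome', 'Tokyo')
Matching: 3 rows

3 rows:
Quinn, Rome
Wendy, Tokyo
Xander, Lima


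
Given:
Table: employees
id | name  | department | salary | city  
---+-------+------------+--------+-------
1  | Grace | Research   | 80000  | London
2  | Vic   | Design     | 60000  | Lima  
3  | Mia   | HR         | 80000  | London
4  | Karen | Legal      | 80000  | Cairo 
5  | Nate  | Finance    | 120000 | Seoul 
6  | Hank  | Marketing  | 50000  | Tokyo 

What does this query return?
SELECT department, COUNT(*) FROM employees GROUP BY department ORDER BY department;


Assigning each row to its department group:
  Grace -> Research
  Vic -> Design
  Mia -> HR
  Karen -> Legal
  Nate -> Finance
  Hank -> Marketing


6 groups:
Design, 1
Finance, 1
HR, 1
Legal, 1
Marketing, 1
Research, 1


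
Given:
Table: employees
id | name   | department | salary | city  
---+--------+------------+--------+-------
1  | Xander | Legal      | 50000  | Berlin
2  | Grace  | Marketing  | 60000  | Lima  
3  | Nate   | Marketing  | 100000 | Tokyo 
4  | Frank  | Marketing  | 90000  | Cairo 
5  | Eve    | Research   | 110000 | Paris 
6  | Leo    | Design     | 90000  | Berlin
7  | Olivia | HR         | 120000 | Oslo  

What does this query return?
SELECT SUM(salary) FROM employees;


SUM(salary) = 50000 + 60000 + 100000 + 90000 + 110000 + 90000 + 120000 = 620000

620000


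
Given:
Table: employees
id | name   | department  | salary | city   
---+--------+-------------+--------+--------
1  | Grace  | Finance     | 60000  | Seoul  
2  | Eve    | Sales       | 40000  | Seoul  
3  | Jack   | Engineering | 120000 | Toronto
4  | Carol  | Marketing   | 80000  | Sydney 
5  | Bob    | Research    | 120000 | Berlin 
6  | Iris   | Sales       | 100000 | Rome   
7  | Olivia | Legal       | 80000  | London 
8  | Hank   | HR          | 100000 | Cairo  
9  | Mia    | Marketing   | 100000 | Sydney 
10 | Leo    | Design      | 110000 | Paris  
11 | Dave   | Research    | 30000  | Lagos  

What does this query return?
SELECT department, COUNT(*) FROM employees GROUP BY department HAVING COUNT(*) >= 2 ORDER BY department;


Groups with count >= 2:
  Marketing: 2 -> PASS
  Research: 2 -> PASS
  Sales: 2 -> PASS
  Design: 1 -> filtered out
  Engineering: 1 -> filtered out
  Finance: 1 -> filtered out
  HR: 1 -> filtered out
  Legal: 1 -> filtered out


3 groups:
Marketing, 2
Research, 2
Sales, 2


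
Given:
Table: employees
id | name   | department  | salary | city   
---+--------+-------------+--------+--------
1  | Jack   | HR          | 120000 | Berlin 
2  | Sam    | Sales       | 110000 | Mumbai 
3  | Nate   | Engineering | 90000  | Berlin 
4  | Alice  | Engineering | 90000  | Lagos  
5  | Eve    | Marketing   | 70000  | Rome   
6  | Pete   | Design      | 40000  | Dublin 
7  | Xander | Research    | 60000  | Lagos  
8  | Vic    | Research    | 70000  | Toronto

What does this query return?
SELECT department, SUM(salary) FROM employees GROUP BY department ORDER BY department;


Summing salary within each department:
  Design: 40000 = 40000
  Engineering: 90000 + 90000 = 180000
  HR: 120000 = 120000
  Marketing: 70000 = 70000
  Research: 60000 + 70000 = 130000
  Sales: 110000 = 110000


6 groups:
Design, 40000
Engineering, 180000
HR, 120000
Marketing, 70000
Research, 130000
Sales, 110000


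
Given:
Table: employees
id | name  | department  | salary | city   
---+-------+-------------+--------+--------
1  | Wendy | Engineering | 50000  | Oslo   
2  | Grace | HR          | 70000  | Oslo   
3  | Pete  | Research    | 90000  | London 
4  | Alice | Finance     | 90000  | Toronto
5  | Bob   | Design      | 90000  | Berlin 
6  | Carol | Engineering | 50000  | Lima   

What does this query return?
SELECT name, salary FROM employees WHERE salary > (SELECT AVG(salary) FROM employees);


Subquery: AVG(salary) = 73333.33
Filtering: salary > 73333.33
  Pete (90000) -> MATCH
  Alice (90000) -> MATCH
  Bob (90000) -> MATCH


3 rows:
Pete, 90000
Alice, 90000
Bob, 90000


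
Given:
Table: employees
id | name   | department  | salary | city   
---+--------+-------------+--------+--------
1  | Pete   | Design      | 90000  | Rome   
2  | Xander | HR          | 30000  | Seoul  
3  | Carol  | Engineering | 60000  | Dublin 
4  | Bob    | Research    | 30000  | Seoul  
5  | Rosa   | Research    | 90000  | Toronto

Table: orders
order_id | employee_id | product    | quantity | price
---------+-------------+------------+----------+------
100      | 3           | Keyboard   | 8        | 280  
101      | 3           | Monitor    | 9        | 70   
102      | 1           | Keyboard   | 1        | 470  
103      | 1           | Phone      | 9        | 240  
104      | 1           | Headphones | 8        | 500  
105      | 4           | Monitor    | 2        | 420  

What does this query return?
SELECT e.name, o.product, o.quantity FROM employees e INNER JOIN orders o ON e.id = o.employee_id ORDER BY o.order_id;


Joining employees.id = orders.employee_id:
  employee Carol (id=3) -> order Keyboard
  employee Carol (id=3) -> order Monitor
  employee Pete (id=1) -> order Keyboard
  employee Pete (id=1) -> order Phone
  employee Pete (id=1) -> order Headphones
  employee Bob (id=4) -> order Monitor


6 rows:
Carol, Keyboard, 8
Carol, Monitor, 9
Pete, Keyboard, 1
Pete, Phone, 9
Pete, Headphones, 8
Bob, Monitor, 2


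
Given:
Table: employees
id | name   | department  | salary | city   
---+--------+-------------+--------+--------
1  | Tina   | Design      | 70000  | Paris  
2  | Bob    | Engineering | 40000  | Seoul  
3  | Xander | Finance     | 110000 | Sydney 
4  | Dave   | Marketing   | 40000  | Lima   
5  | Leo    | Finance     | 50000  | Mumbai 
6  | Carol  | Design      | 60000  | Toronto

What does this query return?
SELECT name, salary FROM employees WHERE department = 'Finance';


Filtering: department = 'Finance'
Matching rows: 2

2 rows:
Xander, 110000
Leo, 50000


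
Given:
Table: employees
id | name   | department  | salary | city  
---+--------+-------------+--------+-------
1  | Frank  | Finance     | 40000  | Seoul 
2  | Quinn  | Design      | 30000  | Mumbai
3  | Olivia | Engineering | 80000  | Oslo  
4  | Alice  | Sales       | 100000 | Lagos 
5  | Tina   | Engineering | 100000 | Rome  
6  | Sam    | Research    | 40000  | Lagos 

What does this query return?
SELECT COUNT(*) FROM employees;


COUNT(*) counts all rows

6


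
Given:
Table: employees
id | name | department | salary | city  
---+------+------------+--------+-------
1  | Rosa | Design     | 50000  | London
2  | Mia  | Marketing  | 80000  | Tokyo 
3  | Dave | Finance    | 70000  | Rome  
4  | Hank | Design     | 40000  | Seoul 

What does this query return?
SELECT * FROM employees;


SELECT * returns all 4 rows with all columns

4 rows:
1, Rosa, Design, 50000, London
2, Mia, Marketing, 80000, Tokyo
3, Dave, Finance, 70000, Rome
4, Hank, Design, 40000, Seoul


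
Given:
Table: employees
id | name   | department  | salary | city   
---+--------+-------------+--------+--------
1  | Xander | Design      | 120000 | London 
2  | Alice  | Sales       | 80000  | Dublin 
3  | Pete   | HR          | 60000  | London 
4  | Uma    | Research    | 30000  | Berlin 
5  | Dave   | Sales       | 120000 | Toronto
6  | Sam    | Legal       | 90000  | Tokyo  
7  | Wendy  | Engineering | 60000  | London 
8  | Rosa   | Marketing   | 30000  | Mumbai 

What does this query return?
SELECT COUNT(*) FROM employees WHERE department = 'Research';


Counting rows where department = 'Research'
  Uma -> MATCH


1


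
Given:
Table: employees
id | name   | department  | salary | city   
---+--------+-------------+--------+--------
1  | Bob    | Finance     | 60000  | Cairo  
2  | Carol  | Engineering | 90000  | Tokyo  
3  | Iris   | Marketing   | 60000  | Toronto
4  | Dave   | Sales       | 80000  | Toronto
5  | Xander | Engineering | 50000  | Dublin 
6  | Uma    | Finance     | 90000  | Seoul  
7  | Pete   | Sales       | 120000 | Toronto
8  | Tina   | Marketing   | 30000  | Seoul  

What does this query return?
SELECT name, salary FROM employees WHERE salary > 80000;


Filtering: salary > 80000
Matching: 3 rows

3 rows:
Carol, 90000
Uma, 90000
Pete, 120000


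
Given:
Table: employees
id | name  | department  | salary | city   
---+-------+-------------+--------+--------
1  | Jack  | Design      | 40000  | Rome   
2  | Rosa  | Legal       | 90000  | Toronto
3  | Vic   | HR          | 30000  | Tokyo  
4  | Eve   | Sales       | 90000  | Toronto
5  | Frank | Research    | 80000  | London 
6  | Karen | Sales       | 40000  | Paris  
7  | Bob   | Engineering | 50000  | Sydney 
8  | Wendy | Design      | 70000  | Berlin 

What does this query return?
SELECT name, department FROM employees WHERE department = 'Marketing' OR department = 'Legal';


Filtering: department = 'Marketing' OR 'Legal'
Matching: 1 rows

1 rows:
Rosa, Legal


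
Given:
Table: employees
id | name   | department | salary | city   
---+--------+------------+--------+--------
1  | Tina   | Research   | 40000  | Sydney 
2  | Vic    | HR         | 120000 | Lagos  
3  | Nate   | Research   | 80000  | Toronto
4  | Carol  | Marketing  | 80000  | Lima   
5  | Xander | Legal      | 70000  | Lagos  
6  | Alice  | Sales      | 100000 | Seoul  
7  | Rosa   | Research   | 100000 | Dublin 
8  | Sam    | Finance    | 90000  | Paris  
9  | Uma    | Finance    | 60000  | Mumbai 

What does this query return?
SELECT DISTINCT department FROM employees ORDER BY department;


All 'department' values (row order): Research, HR, Research, Marketing, Legal, Sales, Research, Finance, Finance
Removing duplicates leaves 6 unique value(s).

6 values:
Finance
HR
Legal
Marketing
Research
Sales


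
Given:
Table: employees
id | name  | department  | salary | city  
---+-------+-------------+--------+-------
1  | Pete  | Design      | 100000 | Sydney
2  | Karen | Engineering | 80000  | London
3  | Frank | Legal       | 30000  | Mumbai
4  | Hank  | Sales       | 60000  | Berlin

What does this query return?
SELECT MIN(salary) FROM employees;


Salaries: 100000, 80000, 30000, 60000
MIN = 30000

30000


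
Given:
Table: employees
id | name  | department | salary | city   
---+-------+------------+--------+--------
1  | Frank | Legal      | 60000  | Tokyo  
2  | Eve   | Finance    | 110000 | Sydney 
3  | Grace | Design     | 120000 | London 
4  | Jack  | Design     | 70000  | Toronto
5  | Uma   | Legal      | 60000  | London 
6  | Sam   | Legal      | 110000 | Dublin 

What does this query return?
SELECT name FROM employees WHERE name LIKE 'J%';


LIKE 'J%' matches names starting with 'J'
Matching: 1

1 rows:
Jack


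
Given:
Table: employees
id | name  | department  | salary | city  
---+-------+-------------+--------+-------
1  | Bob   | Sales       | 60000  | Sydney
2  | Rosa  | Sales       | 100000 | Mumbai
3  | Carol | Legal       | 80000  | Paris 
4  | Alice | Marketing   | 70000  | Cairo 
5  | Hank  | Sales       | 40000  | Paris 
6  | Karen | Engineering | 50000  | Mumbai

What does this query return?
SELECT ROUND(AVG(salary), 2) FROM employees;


SUM(salary) = 400000
COUNT = 6
ROUND(AVG, 2) = ROUND(400000 / 6, 2) = 66666.67

66666.67


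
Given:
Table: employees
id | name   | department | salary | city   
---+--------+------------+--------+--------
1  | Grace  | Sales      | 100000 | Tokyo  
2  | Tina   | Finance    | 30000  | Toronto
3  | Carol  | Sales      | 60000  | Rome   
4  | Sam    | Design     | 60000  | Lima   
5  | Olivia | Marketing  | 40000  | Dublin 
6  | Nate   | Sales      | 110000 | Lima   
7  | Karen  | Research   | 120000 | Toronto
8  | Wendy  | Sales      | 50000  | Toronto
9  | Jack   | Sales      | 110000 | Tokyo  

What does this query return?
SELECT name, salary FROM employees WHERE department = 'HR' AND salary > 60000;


Filtering: department = 'HR' AND salary > 60000
Matching: 0 rows

Empty result set (0 rows)


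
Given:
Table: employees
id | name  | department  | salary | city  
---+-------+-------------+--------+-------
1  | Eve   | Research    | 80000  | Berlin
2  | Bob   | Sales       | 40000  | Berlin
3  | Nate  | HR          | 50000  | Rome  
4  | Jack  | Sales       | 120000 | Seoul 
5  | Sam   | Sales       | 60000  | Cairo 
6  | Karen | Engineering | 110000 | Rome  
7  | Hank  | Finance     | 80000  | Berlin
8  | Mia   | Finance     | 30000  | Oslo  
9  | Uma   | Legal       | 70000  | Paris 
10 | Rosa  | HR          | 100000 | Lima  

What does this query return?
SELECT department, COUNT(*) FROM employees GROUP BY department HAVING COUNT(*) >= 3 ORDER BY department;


Groups with count >= 3:
  Sales: 3 -> PASS
  Engineering: 1 -> filtered out
  Finance: 2 -> filtered out
  HR: 2 -> filtered out
  Legal: 1 -> filtered out
  Research: 1 -> filtered out


1 groups:
Sales, 3


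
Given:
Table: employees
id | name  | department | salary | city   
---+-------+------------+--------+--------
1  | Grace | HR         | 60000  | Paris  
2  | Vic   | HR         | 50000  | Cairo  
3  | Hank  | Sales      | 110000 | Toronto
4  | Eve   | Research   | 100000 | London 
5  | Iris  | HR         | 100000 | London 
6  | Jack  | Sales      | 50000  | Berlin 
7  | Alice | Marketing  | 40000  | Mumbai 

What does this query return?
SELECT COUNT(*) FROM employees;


COUNT(*) counts all rows

7


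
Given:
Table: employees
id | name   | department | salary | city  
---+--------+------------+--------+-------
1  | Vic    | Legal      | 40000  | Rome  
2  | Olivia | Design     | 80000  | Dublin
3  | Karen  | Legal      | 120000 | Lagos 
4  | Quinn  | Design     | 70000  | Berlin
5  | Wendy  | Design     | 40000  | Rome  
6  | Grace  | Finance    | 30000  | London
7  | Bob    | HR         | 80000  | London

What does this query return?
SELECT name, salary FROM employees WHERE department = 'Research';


Filtering: department = 'Research'
Matching rows: 0

Empty result set (0 rows)


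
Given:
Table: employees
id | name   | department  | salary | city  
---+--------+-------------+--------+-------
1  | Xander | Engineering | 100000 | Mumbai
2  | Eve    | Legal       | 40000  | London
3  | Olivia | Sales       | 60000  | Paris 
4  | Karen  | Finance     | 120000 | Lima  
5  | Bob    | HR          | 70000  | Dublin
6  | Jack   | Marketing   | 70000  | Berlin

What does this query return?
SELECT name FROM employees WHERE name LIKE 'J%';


LIKE 'J%' matches names starting with 'J'
Matching: 1

1 rows:
Jack


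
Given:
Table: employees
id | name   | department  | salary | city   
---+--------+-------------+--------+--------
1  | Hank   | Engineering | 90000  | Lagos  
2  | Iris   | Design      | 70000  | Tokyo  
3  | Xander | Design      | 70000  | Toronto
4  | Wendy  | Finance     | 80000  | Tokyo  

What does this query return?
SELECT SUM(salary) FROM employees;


SUM(salary) = 90000 + 70000 + 70000 + 80000 = 310000

310000


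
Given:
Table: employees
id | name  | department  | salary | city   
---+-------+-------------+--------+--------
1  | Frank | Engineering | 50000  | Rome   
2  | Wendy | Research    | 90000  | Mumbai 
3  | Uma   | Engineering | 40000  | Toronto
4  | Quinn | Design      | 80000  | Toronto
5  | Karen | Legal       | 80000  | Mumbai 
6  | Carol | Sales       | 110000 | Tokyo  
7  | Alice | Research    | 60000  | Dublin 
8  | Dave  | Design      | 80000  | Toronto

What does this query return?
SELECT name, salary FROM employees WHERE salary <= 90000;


Filtering: salary <= 90000
Matching: 7 rows

7 rows:
Frank, 50000
Wendy, 90000
Uma, 40000
Quinn, 80000
Karen, 80000
Alice, 60000
Dave, 80000


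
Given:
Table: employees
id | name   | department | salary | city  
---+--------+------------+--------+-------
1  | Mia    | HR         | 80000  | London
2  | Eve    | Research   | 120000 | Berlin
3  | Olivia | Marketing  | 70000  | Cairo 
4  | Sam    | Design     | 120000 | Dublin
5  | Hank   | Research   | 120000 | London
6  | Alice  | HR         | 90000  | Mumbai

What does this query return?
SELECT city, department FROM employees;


Projecting columns: city, department

6 rows:
London, HR
Berlin, Research
Cairo, Marketing
Dublin, Design
London, Research
Mumbai, HR


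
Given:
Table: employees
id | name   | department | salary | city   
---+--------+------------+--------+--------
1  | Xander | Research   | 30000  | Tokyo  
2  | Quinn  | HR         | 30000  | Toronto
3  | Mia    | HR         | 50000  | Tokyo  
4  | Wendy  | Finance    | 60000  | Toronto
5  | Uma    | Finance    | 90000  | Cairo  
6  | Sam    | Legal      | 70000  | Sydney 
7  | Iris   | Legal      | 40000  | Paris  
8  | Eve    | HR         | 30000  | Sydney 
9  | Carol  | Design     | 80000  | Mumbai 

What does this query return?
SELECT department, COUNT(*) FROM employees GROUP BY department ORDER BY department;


Assigning each row to its department group:
  Xander -> Research
  Quinn -> HR
  Mia -> HR
  Wendy -> Finance
  Uma -> Finance
  Sam -> Legal
  Iris -> Legal
  Eve -> HR
  Carol -> Design


5 groups:
Design, 1
Finance, 2
HR, 3
Legal, 2
Research, 1


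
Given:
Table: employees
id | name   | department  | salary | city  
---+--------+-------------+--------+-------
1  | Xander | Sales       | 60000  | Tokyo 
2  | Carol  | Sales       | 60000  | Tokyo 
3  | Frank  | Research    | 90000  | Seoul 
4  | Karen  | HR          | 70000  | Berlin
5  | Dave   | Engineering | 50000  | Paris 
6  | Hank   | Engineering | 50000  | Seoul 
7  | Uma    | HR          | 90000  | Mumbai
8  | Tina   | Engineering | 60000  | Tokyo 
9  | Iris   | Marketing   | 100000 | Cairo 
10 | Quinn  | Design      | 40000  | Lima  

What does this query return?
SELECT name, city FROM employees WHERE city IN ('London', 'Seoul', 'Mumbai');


Filtering: city IN ('London', 'Seoul', 'Mumbai')
Matching: 3 rows

3 rows:
Frank, Seoul
Hank, Seoul
Uma, Mumbai


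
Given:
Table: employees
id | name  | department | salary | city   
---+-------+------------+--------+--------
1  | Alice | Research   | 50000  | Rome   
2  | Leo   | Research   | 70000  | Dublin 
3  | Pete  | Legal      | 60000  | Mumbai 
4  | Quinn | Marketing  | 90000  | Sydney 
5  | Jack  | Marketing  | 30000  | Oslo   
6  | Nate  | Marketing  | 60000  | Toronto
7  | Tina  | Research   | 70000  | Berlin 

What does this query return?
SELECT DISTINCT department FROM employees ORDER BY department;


All 'department' values (row order): Research, Research, Legal, Marketing, Marketing, Marketing, Research
Removing duplicates leaves 3 unique value(s).

3 values:
Legal
Marketing
Research


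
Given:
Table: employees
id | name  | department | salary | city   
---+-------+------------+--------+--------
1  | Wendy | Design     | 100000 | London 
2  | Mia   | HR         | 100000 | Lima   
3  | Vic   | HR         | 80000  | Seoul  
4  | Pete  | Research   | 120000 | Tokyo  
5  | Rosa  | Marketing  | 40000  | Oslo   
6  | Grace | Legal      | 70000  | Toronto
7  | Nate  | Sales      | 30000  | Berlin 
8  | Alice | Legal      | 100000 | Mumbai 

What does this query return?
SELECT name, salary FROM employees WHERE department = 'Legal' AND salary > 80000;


Filtering: department = 'Legal' AND salary > 80000
Matching: 1 rows

1 rows:
Alice, 100000


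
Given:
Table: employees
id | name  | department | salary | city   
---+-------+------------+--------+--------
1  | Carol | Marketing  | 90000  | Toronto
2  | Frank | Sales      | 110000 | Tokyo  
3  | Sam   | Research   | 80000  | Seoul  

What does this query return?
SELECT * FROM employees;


SELECT * returns all 3 rows with all columns

3 rows:
1, Carol, Marketing, 90000, Toronto
2, Frank, Sales, 110000, Tokyo
3, Sam, Research, 80000, Seoul


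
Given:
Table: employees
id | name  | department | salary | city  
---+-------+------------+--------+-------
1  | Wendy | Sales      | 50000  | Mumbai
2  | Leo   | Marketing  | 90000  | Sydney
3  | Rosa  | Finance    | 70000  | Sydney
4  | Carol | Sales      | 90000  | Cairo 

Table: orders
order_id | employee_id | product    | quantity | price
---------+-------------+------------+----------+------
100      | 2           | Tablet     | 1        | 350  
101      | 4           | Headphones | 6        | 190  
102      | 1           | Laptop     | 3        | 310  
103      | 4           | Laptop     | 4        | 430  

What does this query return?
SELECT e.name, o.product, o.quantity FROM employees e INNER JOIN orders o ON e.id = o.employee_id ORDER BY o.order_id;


Joining employees.id = orders.employee_id:
  employee Leo (id=2) -> order Tablet
  employee Carol (id=4) -> order Headphones
  employee Wendy (id=1) -> order Laptop
  employee Carol (id=4) -> order Laptop


4 rows:
Leo, Tablet, 1
Carol, Headphones, 6
Wendy, Laptop, 3
Carol, Laptop, 4


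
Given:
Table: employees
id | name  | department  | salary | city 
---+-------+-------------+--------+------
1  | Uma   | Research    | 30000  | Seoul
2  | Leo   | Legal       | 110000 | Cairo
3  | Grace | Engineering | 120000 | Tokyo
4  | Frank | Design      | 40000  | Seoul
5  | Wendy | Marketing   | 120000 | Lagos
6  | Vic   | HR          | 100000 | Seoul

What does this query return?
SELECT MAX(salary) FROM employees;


Salaries: 30000, 110000, 120000, 40000, 120000, 100000
MAX = 120000

120000


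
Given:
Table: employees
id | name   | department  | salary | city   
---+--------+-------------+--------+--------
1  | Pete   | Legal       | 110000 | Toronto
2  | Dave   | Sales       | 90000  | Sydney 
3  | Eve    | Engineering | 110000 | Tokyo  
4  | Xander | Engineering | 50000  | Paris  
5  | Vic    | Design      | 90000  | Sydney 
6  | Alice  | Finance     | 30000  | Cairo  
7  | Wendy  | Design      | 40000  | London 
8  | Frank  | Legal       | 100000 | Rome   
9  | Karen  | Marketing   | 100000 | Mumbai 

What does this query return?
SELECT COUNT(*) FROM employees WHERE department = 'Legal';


Counting rows where department = 'Legal'
  Pete -> MATCH
  Frank -> MATCH


2


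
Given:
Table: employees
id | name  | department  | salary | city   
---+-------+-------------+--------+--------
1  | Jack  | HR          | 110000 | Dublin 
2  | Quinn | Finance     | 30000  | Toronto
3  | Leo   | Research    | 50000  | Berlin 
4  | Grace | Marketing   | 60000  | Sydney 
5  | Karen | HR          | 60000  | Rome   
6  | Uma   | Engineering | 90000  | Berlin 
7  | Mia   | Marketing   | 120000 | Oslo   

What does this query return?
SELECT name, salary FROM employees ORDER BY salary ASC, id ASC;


Sorting by salary ASC, then id ASC for ties

7 rows:
Quinn, 30000
Leo, 50000
Grace, 60000
Karen, 60000
Uma, 90000
Jack, 110000
Mia, 120000


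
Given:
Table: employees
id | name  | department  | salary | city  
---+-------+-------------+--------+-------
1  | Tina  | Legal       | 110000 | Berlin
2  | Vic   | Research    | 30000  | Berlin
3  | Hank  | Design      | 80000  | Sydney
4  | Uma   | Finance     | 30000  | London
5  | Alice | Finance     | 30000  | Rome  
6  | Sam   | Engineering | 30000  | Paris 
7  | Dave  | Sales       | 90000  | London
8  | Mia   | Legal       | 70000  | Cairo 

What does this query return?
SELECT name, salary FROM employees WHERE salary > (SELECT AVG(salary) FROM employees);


Subquery: AVG(salary) = 58750.0
Filtering: salary > 58750.0
  Tina (110000) -> MATCH
  Hank (80000) -> MATCH
  Dave (90000) -> MATCH
  Mia (70000) -> MATCH


4 rows:
Tina, 110000
Hank, 80000
Dave, 90000
Mia, 70000


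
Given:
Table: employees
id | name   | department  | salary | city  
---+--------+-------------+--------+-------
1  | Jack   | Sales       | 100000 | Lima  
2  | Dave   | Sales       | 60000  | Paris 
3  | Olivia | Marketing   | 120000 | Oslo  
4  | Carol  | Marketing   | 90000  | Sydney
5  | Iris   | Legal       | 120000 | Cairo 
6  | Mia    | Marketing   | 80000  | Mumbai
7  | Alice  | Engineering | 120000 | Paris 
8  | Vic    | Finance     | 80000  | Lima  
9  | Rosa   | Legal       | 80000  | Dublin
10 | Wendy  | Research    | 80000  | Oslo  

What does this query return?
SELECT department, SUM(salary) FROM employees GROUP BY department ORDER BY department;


Summing salary within each department:
  Engineering: 120000 = 120000
  Finance: 80000 = 80000
  Legal: 120000 + 80000 = 200000
  Marketing: 120000 + 90000 + 80000 = 290000
  Research: 80000 = 80000
  Sales: 100000 + 60000 = 160000


6 groups:
Engineering, 120000
Finance, 80000
Legal, 200000
Marketing, 290000
Research, 80000
Sales, 160000


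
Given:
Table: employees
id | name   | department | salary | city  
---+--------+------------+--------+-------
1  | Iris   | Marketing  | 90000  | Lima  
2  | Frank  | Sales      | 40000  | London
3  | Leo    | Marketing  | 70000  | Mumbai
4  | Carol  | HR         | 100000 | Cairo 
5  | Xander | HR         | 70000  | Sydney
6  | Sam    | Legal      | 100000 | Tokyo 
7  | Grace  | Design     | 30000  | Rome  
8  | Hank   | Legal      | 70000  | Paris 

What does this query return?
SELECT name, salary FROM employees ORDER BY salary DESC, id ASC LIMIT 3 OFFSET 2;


Sort by salary DESC (id ASC tiebreak), then skip 2 and take 3
Rows 3 through 5

3 rows:
Iris, 90000
Leo, 70000
Xander, 70000


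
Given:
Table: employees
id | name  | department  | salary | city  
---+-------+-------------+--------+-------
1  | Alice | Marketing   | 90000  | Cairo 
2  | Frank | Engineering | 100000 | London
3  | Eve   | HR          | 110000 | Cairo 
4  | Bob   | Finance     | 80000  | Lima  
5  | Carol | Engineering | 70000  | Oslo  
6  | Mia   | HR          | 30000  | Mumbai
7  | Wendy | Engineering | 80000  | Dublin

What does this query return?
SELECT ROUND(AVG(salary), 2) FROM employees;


SUM(salary) = 560000
COUNT = 7
ROUND(AVG, 2) = ROUND(560000 / 7, 2) = 80000.0

80000.0


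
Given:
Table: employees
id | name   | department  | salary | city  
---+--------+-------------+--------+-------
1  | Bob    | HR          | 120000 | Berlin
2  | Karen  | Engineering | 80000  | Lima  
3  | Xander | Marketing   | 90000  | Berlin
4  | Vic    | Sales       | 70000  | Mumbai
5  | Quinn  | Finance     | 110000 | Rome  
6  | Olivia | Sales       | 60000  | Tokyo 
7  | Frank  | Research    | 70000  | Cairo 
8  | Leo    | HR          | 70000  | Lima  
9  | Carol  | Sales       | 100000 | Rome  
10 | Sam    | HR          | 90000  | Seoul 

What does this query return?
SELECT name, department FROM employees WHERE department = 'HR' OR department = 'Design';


Filtering: department = 'HR' OR 'Design'
Matching: 3 rows

3 rows:
Bob, HR
Leo, HR
Sam, HR


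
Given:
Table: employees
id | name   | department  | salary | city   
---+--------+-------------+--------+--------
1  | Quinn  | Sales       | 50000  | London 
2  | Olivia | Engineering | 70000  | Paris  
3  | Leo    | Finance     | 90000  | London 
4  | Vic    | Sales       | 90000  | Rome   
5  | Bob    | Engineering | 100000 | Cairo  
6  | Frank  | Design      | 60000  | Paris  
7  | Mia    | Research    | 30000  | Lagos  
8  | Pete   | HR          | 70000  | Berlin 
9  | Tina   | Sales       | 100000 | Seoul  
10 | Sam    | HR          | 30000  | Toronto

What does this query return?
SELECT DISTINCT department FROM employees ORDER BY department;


All 'department' values (row order): Sales, Engineering, Finance, Sales, Engineering, Design, Research, HR, Sales, HR
Removing duplicates leaves 6 unique value(s).

6 values:
Design
Engineering
Finance
HR
Research
Sales
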